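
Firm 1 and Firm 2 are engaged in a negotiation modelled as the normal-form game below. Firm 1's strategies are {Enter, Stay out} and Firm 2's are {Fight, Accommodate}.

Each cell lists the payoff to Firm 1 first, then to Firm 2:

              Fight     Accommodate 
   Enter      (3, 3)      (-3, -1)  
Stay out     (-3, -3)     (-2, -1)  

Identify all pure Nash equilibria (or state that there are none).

(Enter, Fight) and (Stay out, Accommodate)

(Enter, Fight): Firm 1 gets 3 ≥ -3 from Stay out, and Firm 2 gets 3 ≥ -1 from Accommodate — Nash equilibrium.
(Enter, Accommodate): Firm 1 prefers Stay out (-2 > -3); Firm 2 prefers Fight (3 > -1) — not an equilibrium.
(Stay out, Fight): Firm 1 prefers Enter (3 > -3); Firm 2 prefers Accommodate (-1 > -3) — not an equilibrium.
(Stay out, Accommodate): Firm 1 gets -2 ≥ -3 from Enter, and Firm 2 gets -1 ≥ -3 from Fight — Nash equilibrium.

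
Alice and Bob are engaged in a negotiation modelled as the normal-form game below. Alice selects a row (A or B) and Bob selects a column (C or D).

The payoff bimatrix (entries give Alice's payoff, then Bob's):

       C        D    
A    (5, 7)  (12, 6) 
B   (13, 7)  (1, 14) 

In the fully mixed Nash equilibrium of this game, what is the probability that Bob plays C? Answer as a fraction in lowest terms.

Let q be the probability that Bob plays C. In a completely mixed equilibrium, Alice must be indifferent between A and B.
Alice's expected payoff from A is 5q + 12(1−q); from B it is 13q + (1−q).
Setting these equal: −7q + 12 = 12q + 1, so q = 11/19.

11/19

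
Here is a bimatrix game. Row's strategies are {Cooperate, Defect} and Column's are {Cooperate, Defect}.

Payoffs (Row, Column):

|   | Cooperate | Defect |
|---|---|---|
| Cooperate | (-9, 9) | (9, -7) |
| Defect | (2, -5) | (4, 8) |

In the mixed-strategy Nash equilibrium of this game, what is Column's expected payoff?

37/29

First find p, the probability Row plays Cooperate, from Column's indifference between Cooperate and Defect: 9p − 5(1−p) = −7p + 8(1−p), giving p = 13/29.
Since Column is indifferent in equilibrium, Column's expected payoff equals the payoff from either column against (13/29, 16/29). Using Cooperate: 9(13/29) − 5(16/29) = 37/29.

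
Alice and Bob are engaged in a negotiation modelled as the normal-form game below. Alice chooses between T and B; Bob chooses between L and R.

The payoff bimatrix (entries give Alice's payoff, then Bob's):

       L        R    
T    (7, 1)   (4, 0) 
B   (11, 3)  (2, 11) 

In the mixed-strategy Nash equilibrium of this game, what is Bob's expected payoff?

11/9

First find x, the probability Alice plays T, from Bob's indifference between L and R: x + 3(1−x) = 11(1−x), giving x = 8/9.
Since Bob is indifferent in equilibrium, Bob's expected payoff equals the payoff from either column against (8/9, 1/9). Using L: (8/9) + 3(1/9) = 11/9.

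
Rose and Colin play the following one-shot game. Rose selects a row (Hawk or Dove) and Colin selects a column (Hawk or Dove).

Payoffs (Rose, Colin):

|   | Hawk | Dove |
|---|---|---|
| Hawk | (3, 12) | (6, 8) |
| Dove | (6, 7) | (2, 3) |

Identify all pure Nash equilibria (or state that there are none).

(Dove, Hawk)

(Hawk, Hawk): Rose prefers Dove (6 > 3) — not an equilibrium.
(Hawk, Dove): Colin prefers Hawk (12 > 8) — not an equilibrium.
(Dove, Hawk): Rose gets 6 ≥ 3 from Hawk, and Colin gets 7 ≥ 3 from Dove — Nash equilibrium.
(Dove, Dove): Rose prefers Hawk (6 > 2); Colin prefers Hawk (7 > 3) — not an equilibrium.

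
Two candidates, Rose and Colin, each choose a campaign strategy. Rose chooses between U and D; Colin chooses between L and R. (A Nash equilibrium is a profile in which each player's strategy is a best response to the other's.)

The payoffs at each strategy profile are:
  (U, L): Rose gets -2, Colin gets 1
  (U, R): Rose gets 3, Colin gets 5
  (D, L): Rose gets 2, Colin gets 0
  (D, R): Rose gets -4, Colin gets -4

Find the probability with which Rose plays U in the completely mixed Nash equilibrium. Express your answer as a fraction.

Let r be the probability that Rose plays U. In a completely mixed equilibrium, Colin must be indifferent between L and R.
Colin's expected payoff from L is r; from R it is 5r − 4(1−r).
Setting these equal: r = 9r − 4, so r = 1/2.

1/2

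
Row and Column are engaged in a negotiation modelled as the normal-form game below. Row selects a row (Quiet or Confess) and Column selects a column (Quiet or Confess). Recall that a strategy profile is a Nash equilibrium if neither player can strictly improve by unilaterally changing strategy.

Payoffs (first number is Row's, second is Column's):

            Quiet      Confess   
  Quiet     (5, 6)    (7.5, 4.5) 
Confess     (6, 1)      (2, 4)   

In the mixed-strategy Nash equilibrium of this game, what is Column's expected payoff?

13/3

First find p, the probability Row plays Quiet, from Column's indifference between Quiet and Confess: 6p + (1−p) = 4.5p + 4(1−p), giving p = 2/3.
Since Column is indifferent in equilibrium, Column's expected payoff equals the payoff from either column against (2/3, 1/3). Using Quiet: 6(2/3) + (1/3) = 13/3.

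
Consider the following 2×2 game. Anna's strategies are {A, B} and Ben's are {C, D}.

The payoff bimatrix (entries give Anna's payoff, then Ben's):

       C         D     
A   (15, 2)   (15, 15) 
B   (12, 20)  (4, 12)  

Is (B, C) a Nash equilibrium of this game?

At (B, C), Anna earns 12; switching to A would give 15, so Anna would deviate.
Ben earns 20; switching to D would give 12, so Ben has no profitable deviation.
Since at least one player can profitably deviate, this is not a Nash equilibrium.

No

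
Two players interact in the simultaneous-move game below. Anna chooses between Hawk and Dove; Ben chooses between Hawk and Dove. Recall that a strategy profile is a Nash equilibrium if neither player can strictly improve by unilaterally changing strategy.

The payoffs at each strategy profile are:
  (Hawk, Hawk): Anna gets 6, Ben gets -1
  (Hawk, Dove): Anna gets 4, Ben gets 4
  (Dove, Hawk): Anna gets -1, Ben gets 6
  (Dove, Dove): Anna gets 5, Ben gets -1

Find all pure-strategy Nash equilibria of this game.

(Hawk, Hawk): Ben prefers Dove (4 > -1) — not an equilibrium.
(Hawk, Dove): Anna prefers Dove (5 > 4) — not an equilibrium.
(Dove, Hawk): Anna prefers Hawk (6 > -1) — not an equilibrium.
(Dove, Dove): Ben prefers Hawk (6 > -1) — not an equilibrium.

none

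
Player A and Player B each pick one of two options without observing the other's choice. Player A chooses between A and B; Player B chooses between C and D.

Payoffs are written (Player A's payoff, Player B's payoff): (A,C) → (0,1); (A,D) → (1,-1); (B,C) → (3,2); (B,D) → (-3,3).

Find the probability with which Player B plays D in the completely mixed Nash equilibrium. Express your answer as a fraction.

Let c be the probability that Player B plays C. In a completely mixed equilibrium, Player A must be indifferent between A and B.
Player A's expected payoff from A is (1−c); from B it is 3c − 3(1−c).
Setting these equal: −c + 1 = 6c − 3, so c = 4/7.
Therefore Player B plays D with probability 1 − 4/7 = 3/7.

3/7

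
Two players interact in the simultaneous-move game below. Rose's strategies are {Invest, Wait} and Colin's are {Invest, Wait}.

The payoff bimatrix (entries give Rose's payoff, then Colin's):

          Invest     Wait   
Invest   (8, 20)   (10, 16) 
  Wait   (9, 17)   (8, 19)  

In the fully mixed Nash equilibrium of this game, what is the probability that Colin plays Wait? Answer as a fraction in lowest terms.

1/3

Let q be the probability that Colin plays Invest. In a completely mixed equilibrium, Rose must be indifferent between Invest and Wait.
Rose's expected payoff from Invest is 8q + 10(1−q); from Wait it is 9q + 8(1−q).
Setting these equal: −2q + 10 = q + 8, so q = 2/3.
Therefore Colin plays Wait with probability 1 − 2/3 = 1/3.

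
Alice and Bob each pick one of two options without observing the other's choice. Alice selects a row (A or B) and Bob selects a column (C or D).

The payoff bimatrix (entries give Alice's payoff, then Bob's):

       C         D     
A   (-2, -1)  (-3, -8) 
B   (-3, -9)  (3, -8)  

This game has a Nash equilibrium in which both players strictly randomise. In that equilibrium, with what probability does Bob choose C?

Let y be the probability that Bob plays C. In a completely mixed equilibrium, Alice must be indifferent between A and B.
Alice's expected payoff from A is −2y − 3(1−y); from B it is −3y + 3(1−y).
Setting these equal: y − 3 = −6y + 3, so y = 6/7.

6/7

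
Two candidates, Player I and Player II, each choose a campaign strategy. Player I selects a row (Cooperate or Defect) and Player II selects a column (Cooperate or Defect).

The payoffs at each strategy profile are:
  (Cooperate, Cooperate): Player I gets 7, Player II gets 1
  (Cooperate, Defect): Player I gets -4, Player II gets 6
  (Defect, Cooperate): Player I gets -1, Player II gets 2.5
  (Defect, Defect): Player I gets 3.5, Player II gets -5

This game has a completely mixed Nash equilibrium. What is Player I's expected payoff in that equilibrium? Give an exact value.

First find q, the probability Player II plays Cooperate, from Player I's indifference between Cooperate and Defect: 7q − 4(1−q) = −q + 3.5(1−q), giving q = 15/31.
Since Player I is indifferent in equilibrium, Player I's expected payoff equals the payoff from either row against (15/31, 16/31). Using Cooperate: 7(15/31) − 4(16/31) = 41/31.

41/31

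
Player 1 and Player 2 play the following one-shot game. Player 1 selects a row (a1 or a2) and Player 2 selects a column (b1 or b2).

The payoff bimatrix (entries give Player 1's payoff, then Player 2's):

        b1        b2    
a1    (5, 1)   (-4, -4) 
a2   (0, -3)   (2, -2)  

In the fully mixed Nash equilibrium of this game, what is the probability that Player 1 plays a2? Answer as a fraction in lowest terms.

5/6

Let p be the probability that Player 1 plays a1. In a completely mixed equilibrium, Player 2 must be indifferent between b1 and b2.
Player 2's expected payoff from b1 is p − 3(1−p); from b2 it is −4p − 2(1−p).
Setting these equal: 4p − 3 = −2p − 2, so p = 1/6.
Therefore Player 1 plays a2 with probability 1 − 1/6 = 5/6.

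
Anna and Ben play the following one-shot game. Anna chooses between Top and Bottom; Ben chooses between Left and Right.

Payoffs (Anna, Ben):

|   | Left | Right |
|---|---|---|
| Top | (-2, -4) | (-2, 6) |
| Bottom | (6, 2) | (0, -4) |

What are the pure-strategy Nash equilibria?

(Top, Left): Anna prefers Bottom (6 > -2); Ben prefers Right (6 > -4) — not an equilibrium.
(Top, Right): Anna prefers Bottom (0 > -2) — not an equilibrium.
(Bottom, Left): Anna gets 6 ≥ -2 from Top, and Ben gets 2 ≥ -4 from Right — Nash equilibrium.
(Bottom, Right): Ben prefers Left (2 > -4) — not an equilibrium.

(Bottom, Left)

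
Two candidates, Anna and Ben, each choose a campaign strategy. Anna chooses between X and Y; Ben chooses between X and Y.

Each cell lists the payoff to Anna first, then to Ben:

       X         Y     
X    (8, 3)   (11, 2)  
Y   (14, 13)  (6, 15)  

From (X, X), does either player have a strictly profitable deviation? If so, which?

Anna

Anna at (X, X) earns 8; deviating to Y yields 14 — a strict improvement.
Ben earns 3; deviating to Y yields 2 — not better.
Only Anna has a strictly profitable deviation.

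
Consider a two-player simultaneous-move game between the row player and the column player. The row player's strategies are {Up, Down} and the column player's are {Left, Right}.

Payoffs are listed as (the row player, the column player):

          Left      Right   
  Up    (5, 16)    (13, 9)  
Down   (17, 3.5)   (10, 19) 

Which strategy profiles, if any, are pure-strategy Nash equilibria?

none

(Up, Left): the row player prefers Down (17 > 5) — not an equilibrium.
(Up, Right): the column player prefers Left (16 > 9) — not an equilibrium.
(Down, Left): the column player prefers Right (19 > 3.5) — not an equilibrium.
(Down, Right): the row player prefers Up (13 > 10) — not an equilibrium.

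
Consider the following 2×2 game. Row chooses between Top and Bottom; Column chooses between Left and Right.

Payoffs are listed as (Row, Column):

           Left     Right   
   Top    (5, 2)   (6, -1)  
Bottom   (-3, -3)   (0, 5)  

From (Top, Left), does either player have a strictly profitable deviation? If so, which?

Neither

Row at (Top, Left) earns 5; deviating to Bottom yields -3 — not better.
Column earns 2; deviating to Right yields -1 — not better.
Neither player can strictly improve; the profile is a Nash equilibrium.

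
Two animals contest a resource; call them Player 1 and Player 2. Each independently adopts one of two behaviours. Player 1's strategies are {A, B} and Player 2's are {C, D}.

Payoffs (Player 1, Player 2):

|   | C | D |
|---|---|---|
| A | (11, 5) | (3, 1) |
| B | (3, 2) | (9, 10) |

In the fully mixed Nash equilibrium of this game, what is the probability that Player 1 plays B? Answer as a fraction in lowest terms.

1/3

Let p be the probability that Player 1 plays A. In a completely mixed equilibrium, Player 2 must be indifferent between C and D.
Player 2's expected payoff from C is 5p + 2(1−p); from D it is p + 10(1−p).
Setting these equal: 3p + 2 = −9p + 10, so p = 2/3.
Therefore Player 1 plays B with probability 1 − 2/3 = 1/3.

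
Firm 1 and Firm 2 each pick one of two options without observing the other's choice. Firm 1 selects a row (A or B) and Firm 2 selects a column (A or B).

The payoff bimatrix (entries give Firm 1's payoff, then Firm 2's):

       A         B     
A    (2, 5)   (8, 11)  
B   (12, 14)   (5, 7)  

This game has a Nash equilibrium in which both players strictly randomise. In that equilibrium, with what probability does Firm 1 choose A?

Let p be the probability that Firm 1 plays A. In a completely mixed equilibrium, Firm 2 must be indifferent between A and B.
Firm 2's expected payoff from A is 5p + 14(1−p); from B it is 11p + 7(1−p).
Setting these equal: −9p + 14 = 4p + 7, so p = 7/13.

7/13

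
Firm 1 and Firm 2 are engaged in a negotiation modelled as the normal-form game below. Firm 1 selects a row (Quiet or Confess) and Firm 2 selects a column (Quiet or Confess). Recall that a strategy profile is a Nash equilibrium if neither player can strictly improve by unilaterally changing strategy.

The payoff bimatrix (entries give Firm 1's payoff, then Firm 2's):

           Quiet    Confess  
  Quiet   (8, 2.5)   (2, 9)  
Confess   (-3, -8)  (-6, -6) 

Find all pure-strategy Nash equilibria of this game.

(Quiet, Confess)

(Quiet, Quiet): Firm 2 prefers Confess (9 > 2.5) — not an equilibrium.
(Quiet, Confess): Firm 1 gets 2 ≥ -6 from Confess, and Firm 2 gets 9 ≥ 2.5 from Quiet — Nash equilibrium.
(Confess, Quiet): Firm 1 prefers Quiet (8 > -3); Firm 2 prefers Confess (-6 > -8) — not an equilibrium.
(Confess, Confess): Firm 1 prefers Quiet (2 > -6) — not an equilibrium.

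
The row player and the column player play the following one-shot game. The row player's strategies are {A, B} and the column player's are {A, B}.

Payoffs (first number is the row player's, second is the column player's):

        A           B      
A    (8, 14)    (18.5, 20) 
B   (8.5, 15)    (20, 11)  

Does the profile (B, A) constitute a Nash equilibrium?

Yes

At (B, A), the row player earns 8.5; switching to A would give 8, so the row player has no profitable deviation.
The column player earns 15; switching to B would give 11, so the column player has no profitable deviation.
Neither player can gain by a unilateral deviation, so this profile is a Nash equilibrium.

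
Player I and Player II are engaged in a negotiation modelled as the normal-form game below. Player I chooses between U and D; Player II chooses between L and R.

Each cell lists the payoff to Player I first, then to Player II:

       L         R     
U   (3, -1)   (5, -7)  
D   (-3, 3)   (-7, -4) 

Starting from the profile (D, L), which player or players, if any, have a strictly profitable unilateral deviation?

Player I

Player I at (D, L) earns -3; deviating to U yields 3 — a strict improvement.
Player II earns 3; deviating to R yields -4 — not better.
Only Player I has a strictly profitable deviation.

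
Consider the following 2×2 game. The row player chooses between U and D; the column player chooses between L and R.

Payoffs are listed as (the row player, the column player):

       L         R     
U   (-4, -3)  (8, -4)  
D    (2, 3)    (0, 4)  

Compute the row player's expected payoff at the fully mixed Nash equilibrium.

8/7

First find y, the probability the column player plays L, from the row player's indifference between U and D: −4y + 8(1−y) = 2y, giving y = 4/7.
Since the row player is indifferent in equilibrium, the row player's expected payoff equals the payoff from either row against (4/7, 3/7). Using U: −4(4/7) + 8(3/7) = 8/7.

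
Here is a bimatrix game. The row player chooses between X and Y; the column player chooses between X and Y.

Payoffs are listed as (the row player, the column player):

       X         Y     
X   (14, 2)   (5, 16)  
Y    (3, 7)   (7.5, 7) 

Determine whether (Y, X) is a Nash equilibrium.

At (Y, X), the row player earns 3; switching to X would give 14, so the row player would deviate.
The column player earns 7; switching to Y would give 7, so the column player has no profitable deviation.
Since at least one player can profitably deviate, this is not a Nash equilibrium.

No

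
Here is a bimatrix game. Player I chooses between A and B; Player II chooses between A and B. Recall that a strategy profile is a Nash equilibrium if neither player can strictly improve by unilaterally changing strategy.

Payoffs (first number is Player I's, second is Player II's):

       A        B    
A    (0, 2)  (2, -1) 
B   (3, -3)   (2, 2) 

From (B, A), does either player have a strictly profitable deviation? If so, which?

Player II

Player I at (B, A) earns 3; deviating to A yields 0 — not better.
Player II earns -3; deviating to B yields 2 — a strict improvement.
Only Player II has a strictly profitable deviation.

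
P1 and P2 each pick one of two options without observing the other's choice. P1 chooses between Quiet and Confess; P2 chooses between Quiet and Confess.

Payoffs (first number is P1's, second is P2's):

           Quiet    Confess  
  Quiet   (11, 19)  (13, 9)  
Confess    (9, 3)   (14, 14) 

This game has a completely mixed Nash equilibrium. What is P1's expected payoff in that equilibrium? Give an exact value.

37/3

First find q, the probability P2 plays Quiet, from P1's indifference between Quiet and Confess: 11q + 13(1−q) = 9q + 14(1−q), giving q = 1/3.
Since P1 is indifferent in equilibrium, P1's expected payoff equals the payoff from either row against (1/3, 2/3). Using Quiet: 11(1/3) + 13(2/3) = 37/3.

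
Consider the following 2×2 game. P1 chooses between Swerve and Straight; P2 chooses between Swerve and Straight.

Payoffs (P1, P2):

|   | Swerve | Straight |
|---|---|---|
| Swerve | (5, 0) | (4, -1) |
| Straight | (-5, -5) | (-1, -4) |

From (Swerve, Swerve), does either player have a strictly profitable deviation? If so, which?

Neither

P1 at (Swerve, Swerve) earns 5; deviating to Straight yields -5 — not better.
P2 earns 0; deviating to Straight yields -1 — not better.
Neither player can strictly improve; the profile is a Nash equilibrium.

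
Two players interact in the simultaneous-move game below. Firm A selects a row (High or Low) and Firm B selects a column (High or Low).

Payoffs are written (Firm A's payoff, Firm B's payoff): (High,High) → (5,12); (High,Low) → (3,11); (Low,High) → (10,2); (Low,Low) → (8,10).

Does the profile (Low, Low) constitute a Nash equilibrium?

At (Low, Low), Firm A earns 8; switching to High would give 3, so Firm A has no profitable deviation.
Firm B earns 10; switching to High would give 2, so Firm B has no profitable deviation.
Neither player can gain by a unilateral deviation, so this profile is a Nash equilibrium.

Yes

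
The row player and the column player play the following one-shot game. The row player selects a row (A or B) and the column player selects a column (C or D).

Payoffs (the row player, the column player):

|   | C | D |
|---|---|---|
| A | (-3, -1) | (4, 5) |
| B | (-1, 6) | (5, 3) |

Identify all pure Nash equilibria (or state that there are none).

(B, C)

(A, C): the row player prefers B (-1 > -3); the column player prefers D (5 > -1) — not an equilibrium.
(A, D): the row player prefers B (5 > 4) — not an equilibrium.
(B, C): the row player gets -1 ≥ -3 from A, and the column player gets 6 ≥ 3 from D — Nash equilibrium.
(B, D): the column player prefers C (6 > 3) — not an equilibrium.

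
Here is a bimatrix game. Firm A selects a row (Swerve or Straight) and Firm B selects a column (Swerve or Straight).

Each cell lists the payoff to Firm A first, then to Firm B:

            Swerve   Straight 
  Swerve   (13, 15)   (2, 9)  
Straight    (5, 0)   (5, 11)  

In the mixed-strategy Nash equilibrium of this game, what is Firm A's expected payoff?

First find q, the probability Firm B plays Swerve, from Firm A's indifference between Swerve and Straight: 13q + 2(1−q) = 5q + 5(1−q), giving q = 3/11.
Since Firm A is indifferent in equilibrium, Firm A's expected payoff equals the payoff from either row against (3/11, 8/11). Using Swerve: 13(3/11) + 2(8/11) = 5.

5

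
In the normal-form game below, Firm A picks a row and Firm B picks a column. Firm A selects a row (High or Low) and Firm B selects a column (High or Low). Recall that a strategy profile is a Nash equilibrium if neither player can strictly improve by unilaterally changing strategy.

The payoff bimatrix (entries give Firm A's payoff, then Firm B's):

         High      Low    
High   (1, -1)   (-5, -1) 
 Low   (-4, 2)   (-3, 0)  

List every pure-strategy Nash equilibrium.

(High, High): Firm A gets 1 ≥ -4 from Low, and Firm B gets -1 ≥ -1 from Low — Nash equilibrium.
(High, Low): Firm A prefers Low (-3 > -5) — not an equilibrium.
(Low, High): Firm A prefers High (1 > -4) — not an equilibrium.
(Low, Low): Firm B prefers High (2 > 0) — not an equilibrium.

(High, High)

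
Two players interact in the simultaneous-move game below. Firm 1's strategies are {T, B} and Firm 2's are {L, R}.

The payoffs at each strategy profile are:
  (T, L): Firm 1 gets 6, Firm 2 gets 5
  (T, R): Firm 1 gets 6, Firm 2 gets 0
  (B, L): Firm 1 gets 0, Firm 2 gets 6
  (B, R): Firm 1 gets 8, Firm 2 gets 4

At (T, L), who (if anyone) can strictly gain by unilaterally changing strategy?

Neither

Firm 1 at (T, L) earns 6; deviating to B yields 0 — not better.
Firm 2 earns 5; deviating to R yields 0 — not better.
Neither player can strictly improve; the profile is a Nash equilibrium.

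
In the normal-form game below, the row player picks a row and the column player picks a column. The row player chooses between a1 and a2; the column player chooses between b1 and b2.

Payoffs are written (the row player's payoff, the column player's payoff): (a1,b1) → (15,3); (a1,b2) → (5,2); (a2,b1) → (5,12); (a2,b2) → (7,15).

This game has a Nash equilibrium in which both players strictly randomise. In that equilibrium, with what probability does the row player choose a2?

1/4

Let x be the probability that the row player plays a1. In a completely mixed equilibrium, the column player must be indifferent between b1 and b2.
The column player's expected payoff from b1 is 3x + 12(1−x); from b2 it is 2x + 15(1−x).
Setting these equal: −9x + 12 = −13x + 15, so x = 3/4.
Therefore the row player plays a2 with probability 1 − 3/4 = 1/4.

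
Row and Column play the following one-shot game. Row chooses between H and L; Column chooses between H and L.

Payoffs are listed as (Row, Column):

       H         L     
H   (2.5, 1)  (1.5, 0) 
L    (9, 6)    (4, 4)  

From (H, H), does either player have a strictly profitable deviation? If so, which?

Row

Row at (H, H) earns 2.5; deviating to L yields 9 — a strict improvement.
Column earns 1; deviating to L yields 0 — not better.
Only Row has a strictly profitable deviation.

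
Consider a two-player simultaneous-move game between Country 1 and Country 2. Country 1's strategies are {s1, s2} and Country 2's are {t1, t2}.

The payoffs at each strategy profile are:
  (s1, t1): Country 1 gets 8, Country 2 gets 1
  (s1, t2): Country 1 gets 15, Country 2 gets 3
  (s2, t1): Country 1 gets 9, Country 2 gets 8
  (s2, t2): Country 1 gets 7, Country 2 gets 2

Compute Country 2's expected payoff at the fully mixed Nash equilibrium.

First find x, the probability Country 1 plays s1, from Country 2's indifference between t1 and t2: x + 8(1−x) = 3x + 2(1−x), giving x = 3/4.
Since Country 2 is indifferent in equilibrium, Country 2's expected payoff equals the payoff from either column against (3/4, 1/4). Using t1: (3/4) + 8(1/4) = 11/4.

11/4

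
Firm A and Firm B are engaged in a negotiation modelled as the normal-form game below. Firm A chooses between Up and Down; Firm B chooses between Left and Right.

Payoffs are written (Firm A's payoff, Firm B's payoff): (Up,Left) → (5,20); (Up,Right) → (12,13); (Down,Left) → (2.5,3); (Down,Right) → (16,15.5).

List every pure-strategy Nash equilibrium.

(Up, Left) and (Down, Right)

(Up, Left): Firm A gets 5 ≥ 2.5 from Down, and Firm B gets 20 ≥ 13 from Right — Nash equilibrium.
(Up, Right): Firm A prefers Down (16 > 12); Firm B prefers Left (20 > 13) — not an equilibrium.
(Down, Left): Firm A prefers Up (5 > 2.5); Firm B prefers Right (15.5 > 3) — not an equilibrium.
(Down, Right): Firm A gets 16 ≥ 12 from Up, and Firm B gets 15.5 ≥ 3 from Left — Nash equilibrium.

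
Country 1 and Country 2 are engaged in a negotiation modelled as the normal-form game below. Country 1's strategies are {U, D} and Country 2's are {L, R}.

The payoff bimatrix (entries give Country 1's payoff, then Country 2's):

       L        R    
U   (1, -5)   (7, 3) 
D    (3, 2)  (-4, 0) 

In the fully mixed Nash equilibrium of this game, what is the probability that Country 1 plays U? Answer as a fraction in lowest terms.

Let p be the probability that Country 1 plays U. In a completely mixed equilibrium, Country 2 must be indifferent between L and R.
Country 2's expected payoff from L is −5p + 2(1−p); from R it is 3p.
Setting these equal: −7p + 2 = 3p, so p = 1/5.

1/5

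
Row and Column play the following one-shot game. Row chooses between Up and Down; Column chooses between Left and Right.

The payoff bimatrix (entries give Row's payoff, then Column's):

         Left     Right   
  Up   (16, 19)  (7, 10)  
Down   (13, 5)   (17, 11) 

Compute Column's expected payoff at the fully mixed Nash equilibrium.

First find x, the probability Row plays Up, from Column's indifference between Left and Right: 19x + 5(1−x) = 10x + 11(1−x), giving x = 2/5.
Since Column is indifferent in equilibrium, Column's expected payoff equals the payoff from either column against (2/5, 3/5). Using Left: 19(2/5) + 5(3/5) = 53/5.

53/5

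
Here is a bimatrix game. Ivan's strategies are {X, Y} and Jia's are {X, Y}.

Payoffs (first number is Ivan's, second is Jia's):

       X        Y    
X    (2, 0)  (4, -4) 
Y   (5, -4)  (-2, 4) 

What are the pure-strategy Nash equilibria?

none

(X, X): Ivan prefers Y (5 > 2) — not an equilibrium.
(X, Y): Jia prefers X (0 > -4) — not an equilibrium.
(Y, X): Jia prefers Y (4 > -4) — not an equilibrium.
(Y, Y): Ivan prefers X (4 > -2) — not an equilibrium.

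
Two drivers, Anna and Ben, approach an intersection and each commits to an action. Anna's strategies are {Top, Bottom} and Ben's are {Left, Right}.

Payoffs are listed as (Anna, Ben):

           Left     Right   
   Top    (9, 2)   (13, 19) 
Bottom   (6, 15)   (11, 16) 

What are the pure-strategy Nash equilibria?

(Top, Left): Ben prefers Right (19 > 2) — not an equilibrium.
(Top, Right): Anna gets 13 ≥ 11 from Bottom, and Ben gets 19 ≥ 2 from Left — Nash equilibrium.
(Bottom, Left): Anna prefers Top (9 > 6); Ben prefers Right (16 > 15) — not an equilibrium.
(Bottom, Right): Anna prefers Top (13 > 11) — not an equilibrium.

(Top, Right)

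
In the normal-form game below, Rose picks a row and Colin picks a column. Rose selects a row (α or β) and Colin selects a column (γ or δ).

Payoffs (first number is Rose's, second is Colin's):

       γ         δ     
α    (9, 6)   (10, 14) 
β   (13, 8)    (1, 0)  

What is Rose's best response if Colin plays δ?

α

Against δ, Rose earns 10 from α and 1 from β.
So α is the best response.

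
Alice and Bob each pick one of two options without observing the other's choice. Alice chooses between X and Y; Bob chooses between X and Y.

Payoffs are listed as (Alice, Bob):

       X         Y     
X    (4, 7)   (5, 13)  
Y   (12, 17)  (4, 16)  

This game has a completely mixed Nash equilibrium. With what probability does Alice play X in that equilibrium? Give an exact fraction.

Let x be the probability that Alice plays X. In a completely mixed equilibrium, Bob must be indifferent between X and Y.
Bob's expected payoff from X is 7x + 17(1−x); from Y it is 13x + 16(1−x).
Setting these equal: −10x + 17 = −3x + 16, so x = 1/7.

1/7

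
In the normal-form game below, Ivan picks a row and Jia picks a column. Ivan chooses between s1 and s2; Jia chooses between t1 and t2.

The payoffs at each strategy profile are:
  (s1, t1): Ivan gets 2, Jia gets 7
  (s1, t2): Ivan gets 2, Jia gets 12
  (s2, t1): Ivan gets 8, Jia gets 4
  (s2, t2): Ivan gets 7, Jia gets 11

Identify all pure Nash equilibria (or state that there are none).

(s2, t2)

(s1, t1): Ivan prefers s2 (8 > 2); Jia prefers t2 (12 > 7) — not an equilibrium.
(s1, t2): Ivan prefers s2 (7 > 2) — not an equilibrium.
(s2, t1): Jia prefers t2 (11 > 4) — not an equilibrium.
(s2, t2): Ivan gets 7 ≥ 2 from s1, and Jia gets 11 ≥ 4 from t1 — Nash equilibrium.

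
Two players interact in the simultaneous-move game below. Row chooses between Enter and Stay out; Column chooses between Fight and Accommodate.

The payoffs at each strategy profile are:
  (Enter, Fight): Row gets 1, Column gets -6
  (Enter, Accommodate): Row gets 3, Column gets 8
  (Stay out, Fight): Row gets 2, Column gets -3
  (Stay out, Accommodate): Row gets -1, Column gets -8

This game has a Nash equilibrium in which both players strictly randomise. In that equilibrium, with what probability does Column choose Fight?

Let y be the probability that Column plays Fight. In a completely mixed equilibrium, Row must be indifferent between Enter and Stay out.
Row's expected payoff from Enter is y + 3(1−y); from Stay out it is 2y − (1−y).
Setting these equal: −2y + 3 = 3y − 1, so y = 4/5.

4/5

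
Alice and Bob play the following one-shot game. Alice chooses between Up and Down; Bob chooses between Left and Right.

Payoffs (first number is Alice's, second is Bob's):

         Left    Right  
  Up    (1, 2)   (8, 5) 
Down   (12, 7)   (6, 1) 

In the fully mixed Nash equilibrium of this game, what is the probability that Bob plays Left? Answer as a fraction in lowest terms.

Let y be the probability that Bob plays Left. In a completely mixed equilibrium, Alice must be indifferent between Up and Down.
Alice's expected payoff from Up is y + 8(1−y); from Down it is 12y + 6(1−y).
Setting these equal: −7y + 8 = 6y + 6, so y = 2/13.

2/13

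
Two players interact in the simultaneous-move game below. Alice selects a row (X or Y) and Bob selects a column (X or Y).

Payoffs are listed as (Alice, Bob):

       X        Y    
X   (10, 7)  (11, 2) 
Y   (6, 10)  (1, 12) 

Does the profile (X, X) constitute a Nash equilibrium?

At (X, X), Alice earns 10; switching to Y would give 6, so Alice has no profitable deviation.
Bob earns 7; switching to Y would give 2, so Bob has no profitable deviation.
Neither player can gain by a unilateral deviation, so this profile is a Nash equilibrium.

Yes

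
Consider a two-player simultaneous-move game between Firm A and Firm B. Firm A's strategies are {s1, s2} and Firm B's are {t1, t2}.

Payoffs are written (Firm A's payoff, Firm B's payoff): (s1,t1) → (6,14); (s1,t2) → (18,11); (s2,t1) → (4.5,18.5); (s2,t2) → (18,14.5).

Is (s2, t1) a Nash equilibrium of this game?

No

At (s2, t1), Firm A earns 4.5; switching to s1 would give 6, so Firm A would deviate.
Firm B earns 18.5; switching to t2 would give 14.5, so Firm B has no profitable deviation.
Since at least one player can profitably deviate, this is not a Nash equilibrium.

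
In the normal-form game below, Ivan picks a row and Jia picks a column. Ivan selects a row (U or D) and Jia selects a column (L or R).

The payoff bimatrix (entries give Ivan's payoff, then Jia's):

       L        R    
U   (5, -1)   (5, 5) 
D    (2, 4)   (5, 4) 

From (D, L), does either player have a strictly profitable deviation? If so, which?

Ivan

Ivan at (D, L) earns 2; deviating to U yields 5 — a strict improvement.
Jia earns 4; deviating to R yields 4 — not better.
Only Ivan has a strictly profitable deviation.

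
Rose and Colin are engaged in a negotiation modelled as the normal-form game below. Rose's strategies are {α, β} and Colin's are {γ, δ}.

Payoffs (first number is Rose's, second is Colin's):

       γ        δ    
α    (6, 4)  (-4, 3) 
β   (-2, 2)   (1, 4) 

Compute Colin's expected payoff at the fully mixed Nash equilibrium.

10/3

First find x, the probability Rose plays α, from Colin's indifference between γ and δ: 4x + 2(1−x) = 3x + 4(1−x), giving x = 2/3.
Since Colin is indifferent in equilibrium, Colin's expected payoff equals the payoff from either column against (2/3, 1/3). Using γ: 4(2/3) + 2(1/3) = 10/3.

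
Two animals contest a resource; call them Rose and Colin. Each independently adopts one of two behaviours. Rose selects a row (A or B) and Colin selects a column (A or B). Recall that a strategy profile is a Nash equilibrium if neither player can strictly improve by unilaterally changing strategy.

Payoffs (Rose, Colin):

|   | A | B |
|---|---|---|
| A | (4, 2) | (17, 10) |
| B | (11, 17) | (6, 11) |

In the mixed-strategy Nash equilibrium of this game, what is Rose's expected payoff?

163/18

First find y, the probability Colin plays A, from Rose's indifference between A and B: 4y + 17(1−y) = 11y + 6(1−y), giving y = 11/18.
Since Rose is indifferent in equilibrium, Rose's expected payoff equals the payoff from either row against (11/18, 7/18). Using A: 4(11/18) + 17(7/18) = 163/18.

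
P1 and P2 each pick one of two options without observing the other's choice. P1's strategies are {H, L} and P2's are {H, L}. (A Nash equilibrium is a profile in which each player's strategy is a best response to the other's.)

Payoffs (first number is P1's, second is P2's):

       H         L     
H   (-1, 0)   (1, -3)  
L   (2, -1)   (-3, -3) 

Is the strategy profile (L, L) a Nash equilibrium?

No

At (L, L), P1 earns -3; switching to H would give 1, so P1 would deviate.
P2 earns -3; switching to H would give -1, so P2 would deviate.
Since at least one player can profitably deviate, this is not a Nash equilibrium.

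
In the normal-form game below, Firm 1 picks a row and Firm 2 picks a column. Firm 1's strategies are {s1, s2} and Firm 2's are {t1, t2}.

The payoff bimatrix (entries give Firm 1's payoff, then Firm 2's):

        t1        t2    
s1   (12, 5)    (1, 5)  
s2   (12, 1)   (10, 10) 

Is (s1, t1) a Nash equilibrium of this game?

Yes

At (s1, t1), Firm 1 earns 12; switching to s2 would give 12, so Firm 1 has no profitable deviation.
Firm 2 earns 5; switching to t2 would give 5, so Firm 2 has no profitable deviation.
Neither player can gain by a unilateral deviation, so this profile is a Nash equilibrium.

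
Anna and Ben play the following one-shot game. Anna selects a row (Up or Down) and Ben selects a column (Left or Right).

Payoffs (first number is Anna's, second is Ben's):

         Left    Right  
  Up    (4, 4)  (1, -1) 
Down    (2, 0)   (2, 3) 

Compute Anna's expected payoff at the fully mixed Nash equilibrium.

First find q, the probability Ben plays Left, from Anna's indifference between Up and Down: 4q + (1−q) = 2q + 2(1−q), giving q = 1/3.
Since Anna is indifferent in equilibrium, Anna's expected payoff equals the payoff from either row against (1/3, 2/3). Using Up: 4(1/3) + (2/3) = 2.

2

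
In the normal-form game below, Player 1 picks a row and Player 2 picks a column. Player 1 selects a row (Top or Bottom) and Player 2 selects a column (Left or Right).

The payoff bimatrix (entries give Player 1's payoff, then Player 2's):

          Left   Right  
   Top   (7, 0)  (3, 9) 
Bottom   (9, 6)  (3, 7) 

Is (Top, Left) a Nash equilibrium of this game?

At (Top, Left), Player 1 earns 7; switching to Bottom would give 9, so Player 1 would deviate.
Player 2 earns 0; switching to Right would give 9, so Player 2 would deviate.
Since at least one player can profitably deviate, this is not a Nash equilibrium.

No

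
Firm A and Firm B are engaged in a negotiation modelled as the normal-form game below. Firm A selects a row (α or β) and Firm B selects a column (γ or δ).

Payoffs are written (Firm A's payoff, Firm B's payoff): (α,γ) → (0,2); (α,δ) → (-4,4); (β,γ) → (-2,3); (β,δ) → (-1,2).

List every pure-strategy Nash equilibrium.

(α, γ): Firm B prefers δ (4 > 2) — not an equilibrium.
(α, δ): Firm A prefers β (-1 > -4) — not an equilibrium.
(β, γ): Firm A prefers α (0 > -2) — not an equilibrium.
(β, δ): Firm B prefers γ (3 > 2) — not an equilibrium.

none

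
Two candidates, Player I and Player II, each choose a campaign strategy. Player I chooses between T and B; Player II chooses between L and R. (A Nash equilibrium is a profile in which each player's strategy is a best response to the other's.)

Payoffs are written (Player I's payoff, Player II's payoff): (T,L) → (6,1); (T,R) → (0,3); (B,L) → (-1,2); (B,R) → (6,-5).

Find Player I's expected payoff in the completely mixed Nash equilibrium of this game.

First find y, the probability Player II plays L, from Player I's indifference between T and B: 6y = −y + 6(1−y), giving y = 6/13.
Since Player I is indifferent in equilibrium, Player I's expected payoff equals the payoff from either row against (6/13, 7/13). Using T: 6(6/13) = 36/13.

36/13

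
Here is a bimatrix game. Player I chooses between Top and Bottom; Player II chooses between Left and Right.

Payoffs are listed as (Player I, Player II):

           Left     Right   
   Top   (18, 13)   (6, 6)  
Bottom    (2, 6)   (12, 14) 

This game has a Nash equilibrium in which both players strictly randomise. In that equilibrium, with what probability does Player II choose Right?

8/11

Let c be the probability that Player II plays Left. In a completely mixed equilibrium, Player I must be indifferent between Top and Bottom.
Player I's expected payoff from Top is 18c + 6(1−c); from Bottom it is 2c + 12(1−c).
Setting these equal: 12c + 6 = −10c + 12, so c = 3/11.
Therefore Player II plays Right with probability 1 − 3/11 = 8/11.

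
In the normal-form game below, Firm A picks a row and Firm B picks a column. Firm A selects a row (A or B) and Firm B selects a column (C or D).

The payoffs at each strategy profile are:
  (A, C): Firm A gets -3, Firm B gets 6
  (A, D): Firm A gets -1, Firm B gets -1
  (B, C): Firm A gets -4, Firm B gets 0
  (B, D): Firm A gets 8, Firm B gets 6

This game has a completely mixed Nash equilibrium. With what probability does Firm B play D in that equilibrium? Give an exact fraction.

1/10

Let q be the probability that Firm B plays C. In a completely mixed equilibrium, Firm A must be indifferent between A and B.
Firm A's expected payoff from A is −3q − (1−q); from B it is −4q + 8(1−q).
Setting these equal: −2q − 1 = −12q + 8, so q = 9/10.
Therefore Firm B plays D with probability 1 − 9/10 = 1/10.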